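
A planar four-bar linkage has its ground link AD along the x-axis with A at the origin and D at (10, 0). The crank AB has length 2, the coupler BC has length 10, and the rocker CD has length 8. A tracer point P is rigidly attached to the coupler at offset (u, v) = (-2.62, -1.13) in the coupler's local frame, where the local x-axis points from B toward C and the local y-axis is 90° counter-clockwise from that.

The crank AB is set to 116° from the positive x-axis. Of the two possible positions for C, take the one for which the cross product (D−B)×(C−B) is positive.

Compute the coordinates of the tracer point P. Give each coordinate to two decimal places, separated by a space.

A=(0,0), D=(10.00,0)
B = A + 2.00·(cos116°, sin116°) = (-0.8767, 1.7976)
|BD| = 11.0243
circle(B,10.00) ∩ circle(D,8.00): a=7.1449, h=6.9965
  candidates: C₊=(7.3134,7.5354) cross=77.131; C₋=(5.0317,-6.2703) cross=-77.131
  mode + wants cross > 0 → take C=(7.3134,7.5354) (cross=77.131)
ex = (C−B)/|BC| = (0.8190,0.5738); ey = (-0.5738,0.8190)
P = B + -2.62·ex + -1.13·ey = (-2.3742,-0.6312)

-2.37 -0.63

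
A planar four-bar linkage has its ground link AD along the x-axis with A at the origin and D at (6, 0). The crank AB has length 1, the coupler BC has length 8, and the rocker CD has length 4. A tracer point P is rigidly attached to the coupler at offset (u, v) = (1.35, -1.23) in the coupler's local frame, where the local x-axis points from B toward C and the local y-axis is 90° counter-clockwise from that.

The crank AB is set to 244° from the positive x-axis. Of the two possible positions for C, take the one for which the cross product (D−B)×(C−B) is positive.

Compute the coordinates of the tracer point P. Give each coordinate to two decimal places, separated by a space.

A=(0,0), D=(6.00,0)
B = A + 1.00·(cos244°, sin244°) = (-0.4384, -0.8988)
|BD| = 6.5008
circle(B,8.00) ∩ circle(D,4.00): a=6.9423, h=3.9756
  candidates: C₊=(5.8876,3.9984) cross=25.844; C₋=(6.9869,-3.8764) cross=-25.844
  mode + wants cross > 0 → take C=(5.8876,3.9984) (cross=25.844)
ex = (C−B)/|BC| = (0.7907,0.6122); ey = (-0.6122,0.7907)
P = B + 1.35·ex + -1.23·ey = (1.3821,-1.0450)

1.38 -1.05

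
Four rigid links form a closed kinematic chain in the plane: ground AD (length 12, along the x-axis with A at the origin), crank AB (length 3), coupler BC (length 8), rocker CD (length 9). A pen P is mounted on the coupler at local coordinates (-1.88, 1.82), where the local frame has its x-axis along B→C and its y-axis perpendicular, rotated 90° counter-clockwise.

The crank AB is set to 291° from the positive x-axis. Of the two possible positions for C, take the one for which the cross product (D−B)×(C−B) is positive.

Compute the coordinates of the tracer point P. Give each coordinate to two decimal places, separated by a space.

A=(0,0), D=(12.00,0)
B = A + 3.00·(cos291°, sin291°) = (1.0751, -2.8007)
|BD| = 11.2782
circle(B,8.00) ∩ circle(D,9.00): a=4.8854, h=6.3350
  candidates: C₊=(4.2343,4.5491) cross=71.448; C₋=(7.3807,-7.7241) cross=-71.448
  mode + wants cross > 0 → take C=(4.2343,4.5491) (cross=71.448)
ex = (C−B)/|BC| = (0.3949,0.9187); ey = (-0.9187,0.3949)
P = B + -1.88·ex + 1.82·ey = (-1.3394,-3.8092)

-1.34 -3.81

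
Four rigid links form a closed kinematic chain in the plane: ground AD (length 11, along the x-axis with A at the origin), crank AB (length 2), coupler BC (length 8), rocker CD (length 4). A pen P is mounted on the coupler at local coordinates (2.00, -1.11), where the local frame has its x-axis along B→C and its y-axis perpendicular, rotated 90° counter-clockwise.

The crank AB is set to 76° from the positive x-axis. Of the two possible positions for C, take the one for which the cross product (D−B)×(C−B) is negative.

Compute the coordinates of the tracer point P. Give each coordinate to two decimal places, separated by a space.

1.70 0.00

A=(0,0), D=(11.00,0)
B = A + 2.00·(cos76°, sin76°) = (0.4838, 1.9406)
|BD| = 10.6937
circle(B,8.00) ∩ circle(D,4.00): a=7.5912, h=2.5247
  candidates: C₊=(8.4071,3.0458) cross=26.999; C₋=(7.4908,-1.9198) cross=-26.999
  mode - wants cross < 0 → take C=(7.4908,-1.9198) (cross=-26.999)
ex = (C−B)/|BC| = (0.8759,-0.4825); ey = (0.4825,0.8759)
P = B + 2.00·ex + -1.11·ey = (1.7000,0.0033)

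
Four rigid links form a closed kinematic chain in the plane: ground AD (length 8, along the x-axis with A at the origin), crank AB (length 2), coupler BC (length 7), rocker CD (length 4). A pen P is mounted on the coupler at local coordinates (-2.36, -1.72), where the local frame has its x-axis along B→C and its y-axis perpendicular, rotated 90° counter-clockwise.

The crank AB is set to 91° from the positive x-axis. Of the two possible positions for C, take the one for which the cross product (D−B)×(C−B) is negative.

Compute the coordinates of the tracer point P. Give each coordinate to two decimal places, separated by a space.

A=(0,0), D=(8.00,0)
B = A + 2.00·(cos91°, sin91°) = (-0.0349, 1.9997)
|BD| = 8.2800
circle(B,7.00) ∩ circle(D,4.00): a=6.1328, h=3.3748
  candidates: C₊=(6.7314,3.7935) cross=27.943; C₋=(5.1013,-2.7563) cross=-27.943
  mode - wants cross < 0 → take C=(5.1013,-2.7563) (cross=-27.943)
ex = (C−B)/|BC| = (0.7337,-0.6794); ey = (0.6794,0.7337)
P = B + -2.36·ex + -1.72·ey = (-2.9352,2.3411)

-2.94 2.34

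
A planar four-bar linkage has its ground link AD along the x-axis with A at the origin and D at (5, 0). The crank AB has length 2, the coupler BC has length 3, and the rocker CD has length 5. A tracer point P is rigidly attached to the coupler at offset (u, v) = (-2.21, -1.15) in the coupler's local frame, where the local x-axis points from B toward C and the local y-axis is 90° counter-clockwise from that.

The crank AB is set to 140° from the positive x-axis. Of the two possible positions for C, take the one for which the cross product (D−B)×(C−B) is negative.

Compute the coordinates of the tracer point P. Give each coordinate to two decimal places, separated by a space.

-3.72 2.47

A=(0,0), D=(5.00,0)
B = A + 2.00·(cos140°, sin140°) = (-1.5321, 1.2856)
|BD| = 6.6574
circle(B,3.00) ∩ circle(D,5.00): a=2.1270, h=2.1156
  candidates: C₊=(0.9634,2.9506) cross=14.084; C₋=(0.1464,-1.2009) cross=-14.084
  mode - wants cross < 0 → take C=(0.1464,-1.2009) (cross=-14.084)
ex = (C−B)/|BC| = (0.5595,-0.8288); ey = (0.8288,0.5595)
P = B + -2.21·ex + -1.15·ey = (-3.7217,2.4739)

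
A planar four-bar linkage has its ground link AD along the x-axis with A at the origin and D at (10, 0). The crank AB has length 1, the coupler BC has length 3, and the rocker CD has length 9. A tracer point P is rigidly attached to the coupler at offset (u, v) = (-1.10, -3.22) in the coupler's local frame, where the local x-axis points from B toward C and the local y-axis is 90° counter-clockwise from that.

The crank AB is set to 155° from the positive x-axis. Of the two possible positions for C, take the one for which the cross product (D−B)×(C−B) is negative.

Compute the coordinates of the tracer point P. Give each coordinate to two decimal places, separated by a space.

A=(0,0), D=(10.00,0)
B = A + 1.00·(cos155°, sin155°) = (-0.9063, 0.4226)
|BD| = 10.9145
circle(B,3.00) ∩ circle(D,9.00): a=2.1589, h=2.0831
  candidates: C₊=(1.3316,2.4205) cross=22.736; C₋=(1.1703,-1.7425) cross=-22.736
  mode - wants cross < 0 → take C=(1.1703,-1.7425) (cross=-22.736)
ex = (C−B)/|BC| = (0.6922,-0.7217); ey = (0.7217,0.6922)
P = B + -1.10·ex + -3.22·ey = (-3.9916,-1.0124)

-3.99 -1.01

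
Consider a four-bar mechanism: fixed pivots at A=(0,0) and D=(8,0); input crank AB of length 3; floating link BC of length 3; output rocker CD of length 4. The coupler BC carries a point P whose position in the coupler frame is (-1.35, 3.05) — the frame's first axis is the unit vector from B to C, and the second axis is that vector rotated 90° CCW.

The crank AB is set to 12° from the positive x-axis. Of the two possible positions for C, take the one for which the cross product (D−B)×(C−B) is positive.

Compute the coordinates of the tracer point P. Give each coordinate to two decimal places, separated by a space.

A=(0,0), D=(8.00,0)
B = A + 3.00·(cos12°, sin12°) = (2.9344, 0.6237)
|BD| = 5.1038
circle(B,3.00) ∩ circle(D,4.00): a=1.8661, h=2.3489
  candidates: C₊=(5.0737,2.7270) cross=11.989; C₋=(4.4995,-1.9357) cross=-11.989
  mode + wants cross > 0 → take C=(5.0737,2.7270) (cross=11.989)
ex = (C−B)/|BC| = (0.7131,0.7011); ey = (-0.7011,0.7131)
P = B + -1.35·ex + 3.05·ey = (-0.1665,1.8521)

-0.17 1.85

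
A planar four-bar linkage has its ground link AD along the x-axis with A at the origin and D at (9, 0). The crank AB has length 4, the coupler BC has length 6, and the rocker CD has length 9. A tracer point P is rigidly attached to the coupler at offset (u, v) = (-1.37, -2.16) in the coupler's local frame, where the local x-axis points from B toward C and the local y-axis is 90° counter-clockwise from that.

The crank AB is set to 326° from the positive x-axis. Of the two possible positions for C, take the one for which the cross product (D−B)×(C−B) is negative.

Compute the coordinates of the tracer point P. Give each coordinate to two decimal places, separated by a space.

0.87 -1.49

A=(0,0), D=(9.00,0)
B = A + 4.00·(cos326°, sin326°) = (3.3162, -2.2368)
|BD| = 6.1081
circle(B,6.00) ∩ circle(D,9.00): a=-0.6295, h=5.9669
  candidates: C₊=(0.5453,3.0851) cross=36.447; C₋=(4.9154,-8.0197) cross=-36.447
  mode - wants cross < 0 → take C=(4.9154,-8.0197) (cross=-36.447)
ex = (C−B)/|BC| = (0.2665,-0.9638); ey = (0.9638,0.2665)
P = B + -1.37·ex + -2.16·ey = (0.8691,-1.4921)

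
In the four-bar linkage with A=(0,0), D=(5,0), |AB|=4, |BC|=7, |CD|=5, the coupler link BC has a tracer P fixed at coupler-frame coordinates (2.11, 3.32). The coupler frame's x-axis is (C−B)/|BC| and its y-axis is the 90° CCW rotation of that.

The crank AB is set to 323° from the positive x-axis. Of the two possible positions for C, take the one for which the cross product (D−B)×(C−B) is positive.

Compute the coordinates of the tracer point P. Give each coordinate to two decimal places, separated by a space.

A=(0,0), D=(5.00,0)
B = A + 4.00·(cos323°, sin323°) = (3.1945, -2.4073)
|BD| = 3.0091
circle(B,7.00) ∩ circle(D,5.00): a=5.4925, h=4.3397
  candidates: C₊=(3.0183,4.5905) cross=13.058; C₋=(9.9618,-0.6171) cross=-13.058
  mode + wants cross > 0 → take C=(3.0183,4.5905) (cross=13.058)
ex = (C−B)/|BC| = (-0.0252,0.9997); ey = (-0.9997,-0.0252)
P = B + 2.11·ex + 3.32·ey = (-0.1775,-0.3815)

-0.18 -0.38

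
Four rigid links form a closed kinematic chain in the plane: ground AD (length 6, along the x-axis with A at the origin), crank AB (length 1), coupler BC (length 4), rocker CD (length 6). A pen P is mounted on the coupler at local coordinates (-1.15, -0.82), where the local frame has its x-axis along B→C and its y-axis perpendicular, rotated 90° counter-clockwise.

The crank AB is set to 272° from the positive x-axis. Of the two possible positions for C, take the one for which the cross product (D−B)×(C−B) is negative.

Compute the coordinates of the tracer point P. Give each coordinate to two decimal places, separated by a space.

-1.25 -0.40

A=(0,0), D=(6.00,0)
B = A + 1.00·(cos272°, sin272°) = (0.0349, -0.9994)
|BD| = 6.0482
circle(B,4.00) ∩ circle(D,6.00): a=1.3707, h=3.7578
  candidates: C₊=(0.7659,2.9333) cross=22.728; C₋=(2.0077,-4.4790) cross=-22.728
  mode - wants cross < 0 → take C=(2.0077,-4.4790) (cross=-22.728)
ex = (C−B)/|BC| = (0.4932,-0.8699); ey = (0.8699,0.4932)
P = B + -1.15·ex + -0.82·ey = (-1.2456,-0.4034)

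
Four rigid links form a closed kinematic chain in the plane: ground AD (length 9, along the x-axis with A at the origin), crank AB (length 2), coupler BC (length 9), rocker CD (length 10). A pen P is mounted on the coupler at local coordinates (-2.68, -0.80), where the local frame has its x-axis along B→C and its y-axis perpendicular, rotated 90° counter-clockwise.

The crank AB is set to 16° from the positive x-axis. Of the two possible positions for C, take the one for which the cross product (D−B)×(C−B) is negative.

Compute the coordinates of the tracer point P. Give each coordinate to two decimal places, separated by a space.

0.68 3.06

A=(0,0), D=(9.00,0)
B = A + 2.00·(cos16°, sin16°) = (1.9225, 0.5513)
|BD| = 7.0989
circle(B,9.00) ∩ circle(D,10.00): a=2.2112, h=8.7241
  candidates: C₊=(4.8046,9.0773) cross=61.932; C₋=(3.4496,-8.3182) cross=-61.932
  mode - wants cross < 0 → take C=(3.4496,-8.3182) (cross=-61.932)
ex = (C−B)/|BC| = (0.1697,-0.9855); ey = (0.9855,0.1697)
P = B + -2.68·ex + -0.80·ey = (0.6794,3.0567)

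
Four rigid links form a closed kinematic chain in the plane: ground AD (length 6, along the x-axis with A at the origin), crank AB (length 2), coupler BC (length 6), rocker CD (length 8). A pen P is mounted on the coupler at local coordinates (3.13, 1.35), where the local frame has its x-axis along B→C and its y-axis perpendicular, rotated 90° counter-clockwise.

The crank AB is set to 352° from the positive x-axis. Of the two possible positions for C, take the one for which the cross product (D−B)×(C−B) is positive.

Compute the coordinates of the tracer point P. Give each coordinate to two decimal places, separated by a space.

A=(0,0), D=(6.00,0)
B = A + 2.00·(cos352°, sin352°) = (1.9805, -0.2783)
|BD| = 4.0291
circle(B,6.00) ∩ circle(D,8.00): a=-1.4602, h=5.8196
  candidates: C₊=(0.1218,5.4265) cross=23.448; C₋=(0.9259,-6.1849) cross=-23.448
  mode + wants cross > 0 → take C=(0.1218,5.4265) (cross=23.448)
ex = (C−B)/|BC| = (-0.3098,0.9508); ey = (-0.9508,-0.3098)
P = B + 3.13·ex + 1.35·ey = (-0.2727,2.2795)

-0.27 2.28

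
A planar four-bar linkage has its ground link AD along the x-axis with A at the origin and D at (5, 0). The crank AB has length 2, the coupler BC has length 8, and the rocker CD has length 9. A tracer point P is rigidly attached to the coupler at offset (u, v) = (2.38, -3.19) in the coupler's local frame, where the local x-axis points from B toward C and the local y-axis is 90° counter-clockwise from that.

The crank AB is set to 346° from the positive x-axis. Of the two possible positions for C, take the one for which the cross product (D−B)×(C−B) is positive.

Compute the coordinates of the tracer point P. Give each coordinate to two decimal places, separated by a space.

A=(0,0), D=(5.00,0)
B = A + 2.00·(cos346°, sin346°) = (1.9406, -0.4838)
|BD| = 3.0974
circle(B,8.00) ∩ circle(D,9.00): a=-1.1955, h=7.9102
  candidates: C₊=(-0.4759,7.1425) cross=24.501; C₋=(1.9954,-8.4837) cross=-24.501
  mode + wants cross > 0 → take C=(-0.4759,7.1425) (cross=24.501)
ex = (C−B)/|BC| = (-0.3021,0.9533); ey = (-0.9533,-0.3021)
P = B + 2.38·ex + -3.19·ey = (4.2627,2.7485)

4.26 2.75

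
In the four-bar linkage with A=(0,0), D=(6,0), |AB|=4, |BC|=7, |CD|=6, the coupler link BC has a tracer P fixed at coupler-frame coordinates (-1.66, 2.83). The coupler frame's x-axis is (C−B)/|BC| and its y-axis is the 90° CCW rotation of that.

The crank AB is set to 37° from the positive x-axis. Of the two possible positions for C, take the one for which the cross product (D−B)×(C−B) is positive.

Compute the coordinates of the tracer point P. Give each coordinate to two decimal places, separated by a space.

A=(0,0), D=(6.00,0)
B = A + 4.00·(cos37°, sin37°) = (3.1945, 2.4073)
|BD| = 3.6967
circle(B,7.00) ∩ circle(D,6.00): a=3.6067, h=5.9993
  candidates: C₊=(9.8384,4.6116) cross=22.178; C₋=(2.0250,-4.4943) cross=-22.178
  mode + wants cross > 0 → take C=(9.8384,4.6116) (cross=22.178)
ex = (C−B)/|BC| = (0.9491,0.3149); ey = (-0.3149,0.9491)
P = B + -1.66·ex + 2.83·ey = (0.7278,4.5705)

0.73 4.57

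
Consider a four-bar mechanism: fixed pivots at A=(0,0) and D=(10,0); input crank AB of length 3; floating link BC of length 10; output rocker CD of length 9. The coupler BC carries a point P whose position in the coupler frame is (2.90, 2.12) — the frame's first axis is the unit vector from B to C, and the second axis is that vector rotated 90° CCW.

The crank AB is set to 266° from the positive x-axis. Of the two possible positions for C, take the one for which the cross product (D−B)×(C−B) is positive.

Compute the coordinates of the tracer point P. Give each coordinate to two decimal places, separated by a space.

A=(0,0), D=(10.00,0)
B = A + 3.00·(cos266°, sin266°) = (-0.2093, -2.9927)
|BD| = 10.6389
circle(B,10.00) ∩ circle(D,9.00): a=6.2124, h=7.8362
  candidates: C₊=(3.5479,6.2746) cross=83.368; C₋=(7.9566,-8.7650) cross=-83.368
  mode + wants cross > 0 → take C=(3.5479,6.2746) (cross=83.368)
ex = (C−B)/|BC| = (0.3757,0.9267); ey = (-0.9267,0.3757)
P = B + 2.90·ex + 2.12·ey = (-1.0843,0.4914)

-1.08 0.49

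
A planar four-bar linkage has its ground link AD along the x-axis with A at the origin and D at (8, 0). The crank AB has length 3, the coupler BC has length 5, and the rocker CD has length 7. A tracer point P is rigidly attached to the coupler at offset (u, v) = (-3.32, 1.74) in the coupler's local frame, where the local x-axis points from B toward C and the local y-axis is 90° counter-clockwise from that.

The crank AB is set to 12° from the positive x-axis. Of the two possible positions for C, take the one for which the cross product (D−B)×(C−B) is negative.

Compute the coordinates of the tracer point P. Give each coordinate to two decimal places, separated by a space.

4.94 3.79

A=(0,0), D=(8.00,0)
B = A + 3.00·(cos12°, sin12°) = (2.9344, 0.6237)
|BD| = 5.1038
circle(B,5.00) ∩ circle(D,7.00): a=0.2007, h=4.9960
  candidates: C₊=(3.7442,5.5577) cross=25.498; C₋=(2.5231,-4.3593) cross=-25.498
  mode - wants cross < 0 → take C=(2.5231,-4.3593) (cross=-25.498)
ex = (C−B)/|BC| = (-0.0823,-0.9966); ey = (0.9966,-0.0823)
P = B + -3.32·ex + 1.74·ey = (4.9417,3.7893)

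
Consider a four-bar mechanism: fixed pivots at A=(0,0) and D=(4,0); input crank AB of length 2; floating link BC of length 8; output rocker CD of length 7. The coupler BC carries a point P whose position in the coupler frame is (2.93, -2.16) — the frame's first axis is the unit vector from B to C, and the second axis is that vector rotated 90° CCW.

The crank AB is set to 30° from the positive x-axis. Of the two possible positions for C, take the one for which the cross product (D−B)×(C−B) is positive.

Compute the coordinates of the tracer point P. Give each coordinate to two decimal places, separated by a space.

5.37 0.85

A=(0,0), D=(4.00,0)
B = A + 2.00·(cos30°, sin30°) = (1.7321, 1.0000)
|BD| = 2.4786
circle(B,8.00) ∩ circle(D,7.00): a=4.2652, h=6.7682
  candidates: C₊=(8.3653,5.4721) cross=16.776; C₋=(2.9041,-6.9137) cross=-16.776
  mode + wants cross > 0 → take C=(8.3653,5.4721) (cross=16.776)
ex = (C−B)/|BC| = (0.8292,0.5590); ey = (-0.5590,0.8292)
P = B + 2.93·ex + -2.16·ey = (5.3690,0.8469)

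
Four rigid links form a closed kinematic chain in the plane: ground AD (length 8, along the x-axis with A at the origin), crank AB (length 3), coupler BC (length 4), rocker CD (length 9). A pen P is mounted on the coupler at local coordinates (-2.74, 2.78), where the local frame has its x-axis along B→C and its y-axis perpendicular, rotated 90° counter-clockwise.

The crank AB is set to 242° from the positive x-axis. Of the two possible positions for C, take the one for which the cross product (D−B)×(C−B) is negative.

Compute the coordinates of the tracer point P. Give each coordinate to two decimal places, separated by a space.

-0.95 1.23

A=(0,0), D=(8.00,0)
B = A + 3.00·(cos242°, sin242°) = (-1.4084, -2.6488)
|BD| = 9.7742
circle(B,4.00) ∩ circle(D,9.00): a=1.5620, h=3.6824
  candidates: C₊=(-0.9028,1.3191) cross=35.993; C₋=(1.0931,-5.7701) cross=-35.993
  mode - wants cross < 0 → take C=(1.0931,-5.7701) (cross=-35.993)
ex = (C−B)/|BC| = (0.6254,-0.7803); ey = (0.7803,0.6254)
P = B + -2.74·ex + 2.78·ey = (-0.9526,1.2278)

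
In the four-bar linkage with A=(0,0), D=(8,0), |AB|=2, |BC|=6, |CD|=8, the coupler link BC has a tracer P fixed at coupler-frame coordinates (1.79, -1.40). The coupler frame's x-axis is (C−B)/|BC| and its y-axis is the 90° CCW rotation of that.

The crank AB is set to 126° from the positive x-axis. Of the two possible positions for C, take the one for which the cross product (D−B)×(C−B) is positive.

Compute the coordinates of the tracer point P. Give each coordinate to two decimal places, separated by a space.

A=(0,0), D=(8.00,0)
B = A + 2.00·(cos126°, sin126°) = (-1.1756, 1.6180)
|BD| = 9.3171
circle(B,6.00) ∩ circle(D,8.00): a=3.1560, h=5.1029
  candidates: C₊=(2.8186,6.0954) cross=47.545; C₋=(1.0463,-3.9554) cross=-47.545
  mode + wants cross > 0 → take C=(2.8186,6.0954) (cross=47.545)
ex = (C−B)/|BC| = (0.6657,0.7462); ey = (-0.7462,0.6657)
P = B + 1.79·ex + -1.40·ey = (1.0607,2.0218)

1.06 2.02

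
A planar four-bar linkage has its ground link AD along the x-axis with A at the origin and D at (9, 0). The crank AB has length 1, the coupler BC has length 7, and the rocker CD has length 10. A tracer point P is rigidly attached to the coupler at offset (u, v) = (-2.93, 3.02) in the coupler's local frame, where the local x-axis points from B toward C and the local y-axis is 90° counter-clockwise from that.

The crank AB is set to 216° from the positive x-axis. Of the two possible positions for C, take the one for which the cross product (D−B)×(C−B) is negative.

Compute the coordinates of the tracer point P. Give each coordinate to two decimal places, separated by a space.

0.84 3.28

A=(0,0), D=(9.00,0)
B = A + 1.00·(cos216°, sin216°) = (-0.8090, -0.5878)
|BD| = 9.8266
circle(B,7.00) ∩ circle(D,10.00): a=2.3183, h=6.6050
  candidates: C₊=(1.1101,6.1440) cross=64.904; C₋=(1.9002,-7.0422) cross=-64.904
  mode - wants cross < 0 → take C=(1.9002,-7.0422) (cross=-64.904)
ex = (C−B)/|BC| = (0.3870,-0.9221); ey = (0.9221,0.3870)
P = B + -2.93·ex + 3.02·ey = (0.8416,3.2827)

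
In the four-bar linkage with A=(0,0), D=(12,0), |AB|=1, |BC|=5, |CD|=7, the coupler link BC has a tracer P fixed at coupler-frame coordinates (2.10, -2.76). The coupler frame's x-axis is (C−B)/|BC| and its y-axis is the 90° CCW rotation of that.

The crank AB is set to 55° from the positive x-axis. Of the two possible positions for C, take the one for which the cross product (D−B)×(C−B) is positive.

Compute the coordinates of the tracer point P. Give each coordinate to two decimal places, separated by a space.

A=(0,0), D=(12.00,0)
B = A + 1.00·(cos55°, sin55°) = (0.5736, 0.8192)
|BD| = 11.4557
circle(B,5.00) ∩ circle(D,7.00): a=4.6804, h=1.7590
  candidates: C₊=(5.3677,2.2390) cross=20.151; C₋=(5.1162,-1.2700) cross=-20.151
  mode + wants cross > 0 → take C=(5.3677,2.2390) (cross=20.151)
ex = (C−B)/|BC| = (0.9588,0.2840); ey = (-0.2840,0.9588)
P = B + 2.10·ex + -2.76·ey = (3.3709,-1.2309)

3.37 -1.23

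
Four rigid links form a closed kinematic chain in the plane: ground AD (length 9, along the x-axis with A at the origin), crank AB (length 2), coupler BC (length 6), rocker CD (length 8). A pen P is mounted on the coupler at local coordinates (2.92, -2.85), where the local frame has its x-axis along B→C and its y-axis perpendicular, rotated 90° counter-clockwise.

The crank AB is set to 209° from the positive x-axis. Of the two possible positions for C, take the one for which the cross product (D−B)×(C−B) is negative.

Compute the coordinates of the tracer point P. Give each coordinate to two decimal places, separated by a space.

A=(0,0), D=(9.00,0)
B = A + 2.00·(cos209°, sin209°) = (-1.7492, -0.9696)
|BD| = 10.7929
circle(B,6.00) ∩ circle(D,8.00): a=4.0993, h=4.3813
  candidates: C₊=(1.9399,3.7622) cross=47.287; C₋=(2.7271,-4.9649) cross=-47.287
  mode - wants cross < 0 → take C=(2.7271,-4.9649) (cross=-47.287)
ex = (C−B)/|BC| = (0.7461,-0.6659); ey = (0.6659,0.7461)
P = B + 2.92·ex + -2.85·ey = (-1.4685,-5.0403)

-1.47 -5.04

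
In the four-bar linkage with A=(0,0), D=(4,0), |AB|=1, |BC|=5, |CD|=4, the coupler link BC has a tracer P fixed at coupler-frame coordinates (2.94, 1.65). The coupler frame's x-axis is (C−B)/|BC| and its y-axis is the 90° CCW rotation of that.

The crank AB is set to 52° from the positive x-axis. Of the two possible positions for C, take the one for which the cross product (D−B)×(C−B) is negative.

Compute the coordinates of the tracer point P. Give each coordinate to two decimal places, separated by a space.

A=(0,0), D=(4.00,0)
B = A + 1.00·(cos52°, sin52°) = (0.6157, 0.7880)
|BD| = 3.4749
circle(B,5.00) ∩ circle(D,4.00): a=3.0324, h=3.9755
  candidates: C₊=(4.4706,3.9722) cross=13.814; C₋=(2.6676,-3.7716) cross=-13.814
  mode - wants cross < 0 → take C=(2.6676,-3.7716) (cross=-13.814)
ex = (C−B)/|BC| = (0.4104,-0.9119); ey = (0.9119,0.4104)
P = B + 2.94·ex + 1.65·ey = (3.3268,-1.2159)

3.33 -1.22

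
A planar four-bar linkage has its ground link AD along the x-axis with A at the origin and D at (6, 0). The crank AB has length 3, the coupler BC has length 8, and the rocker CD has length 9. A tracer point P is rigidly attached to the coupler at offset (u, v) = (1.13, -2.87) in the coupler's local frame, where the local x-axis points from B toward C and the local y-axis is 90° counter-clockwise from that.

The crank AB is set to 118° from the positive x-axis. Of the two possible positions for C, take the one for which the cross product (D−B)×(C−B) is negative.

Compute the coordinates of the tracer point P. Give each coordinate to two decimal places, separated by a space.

-4.25 1.46

A=(0,0), D=(6.00,0)
B = A + 3.00·(cos118°, sin118°) = (-1.4084, 2.6488)
|BD| = 7.8677
circle(B,8.00) ∩ circle(D,9.00): a=2.8535, h=7.4738
  candidates: C₊=(3.7947,8.7256) cross=58.802; C₋=(-1.2377,-5.3493) cross=-58.802
  mode - wants cross < 0 → take C=(-1.2377,-5.3493) (cross=-58.802)
ex = (C−B)/|BC| = (0.0213,-0.9998); ey = (0.9998,0.0213)
P = B + 1.13·ex + -2.87·ey = (-4.2537,1.4579)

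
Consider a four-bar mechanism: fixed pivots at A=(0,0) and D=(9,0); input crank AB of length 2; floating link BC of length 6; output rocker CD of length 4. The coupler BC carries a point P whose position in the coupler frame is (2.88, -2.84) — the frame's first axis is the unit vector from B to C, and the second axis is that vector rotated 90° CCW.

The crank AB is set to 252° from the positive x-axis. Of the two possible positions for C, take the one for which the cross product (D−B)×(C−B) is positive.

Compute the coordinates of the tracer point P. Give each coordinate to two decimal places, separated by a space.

A=(0,0), D=(9.00,0)
B = A + 2.00·(cos252°, sin252°) = (-0.6180, -1.9021)
|BD| = 9.8043
circle(B,6.00) ∩ circle(D,4.00): a=5.9221, h=0.9636
  candidates: C₊=(5.0046,0.1921) cross=9.447; C₋=(5.3785,-1.6985) cross=-9.447
  mode + wants cross > 0 → take C=(5.0046,0.1921) (cross=9.447)
ex = (C−B)/|BC| = (0.9371,0.3490); ey = (-0.3490,0.9371)
P = B + 2.88·ex + -2.84·ey = (3.0721,-3.5583)

3.07 -3.56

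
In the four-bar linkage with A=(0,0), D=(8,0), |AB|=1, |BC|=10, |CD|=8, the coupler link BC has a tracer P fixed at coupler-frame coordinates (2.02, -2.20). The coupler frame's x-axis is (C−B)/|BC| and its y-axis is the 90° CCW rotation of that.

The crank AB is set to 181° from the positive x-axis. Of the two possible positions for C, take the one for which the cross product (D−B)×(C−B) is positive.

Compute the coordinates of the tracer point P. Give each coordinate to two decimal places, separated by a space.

A=(0,0), D=(8.00,0)
B = A + 1.00·(cos181°, sin181°) = (-0.9998, -0.0175)
|BD| = 8.9999
circle(B,10.00) ∩ circle(D,8.00): a=6.5000, h=7.5994
  candidates: C₊=(5.4854,7.5945) cross=68.393; C₋=(5.5148,-7.6042) cross=-68.393
  mode + wants cross > 0 → take C=(5.4854,7.5945) (cross=68.393)
ex = (C−B)/|BC| = (0.6485,0.7612); ey = (-0.7612,0.6485)
P = B + 2.02·ex + -2.20·ey = (1.9848,0.0934)

1.98 0.09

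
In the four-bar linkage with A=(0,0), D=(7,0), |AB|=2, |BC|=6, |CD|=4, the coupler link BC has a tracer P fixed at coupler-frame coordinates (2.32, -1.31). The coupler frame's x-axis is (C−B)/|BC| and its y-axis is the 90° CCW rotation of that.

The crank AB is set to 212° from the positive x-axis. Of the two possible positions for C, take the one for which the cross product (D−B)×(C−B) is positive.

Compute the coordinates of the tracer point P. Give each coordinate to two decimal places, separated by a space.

0.97 -1.04

A=(0,0), D=(7.00,0)
B = A + 2.00·(cos212°, sin212°) = (-1.6961, -1.0598)
|BD| = 8.7604
circle(B,6.00) ∩ circle(D,4.00): a=5.5217, h=2.3475
  candidates: C₊=(3.5011,1.9384) cross=20.565; C₋=(4.0691,-2.7221) cross=-20.565
  mode + wants cross > 0 → take C=(3.5011,1.9384) (cross=20.565)
ex = (C−B)/|BC| = (0.8662,0.4997); ey = (-0.4997,0.8662)
P = B + 2.32·ex + -1.31·ey = (0.9681,-1.0352)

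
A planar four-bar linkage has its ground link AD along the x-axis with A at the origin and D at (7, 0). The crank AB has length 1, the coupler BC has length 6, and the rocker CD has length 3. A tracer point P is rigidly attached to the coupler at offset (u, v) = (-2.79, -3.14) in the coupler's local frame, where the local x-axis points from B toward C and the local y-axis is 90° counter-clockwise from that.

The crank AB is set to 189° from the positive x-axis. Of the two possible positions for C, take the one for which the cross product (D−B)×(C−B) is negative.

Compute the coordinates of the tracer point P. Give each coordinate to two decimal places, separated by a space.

A=(0,0), D=(7.00,0)
B = A + 1.00·(cos189°, sin189°) = (-0.9877, -0.1564)
|BD| = 7.9892
circle(B,6.00) ∩ circle(D,3.00): a=5.6844, h=1.9204
  candidates: C₊=(4.6580,1.8749) cross=15.342; C₋=(4.7332,-1.9651) cross=-15.342
  mode - wants cross < 0 → take C=(4.7332,-1.9651) (cross=-15.342)
ex = (C−B)/|BC| = (0.9535,-0.3014); ey = (0.3014,0.9535)
P = B + -2.79·ex + -3.14·ey = (-4.5944,-2.3093)

-4.59 -2.31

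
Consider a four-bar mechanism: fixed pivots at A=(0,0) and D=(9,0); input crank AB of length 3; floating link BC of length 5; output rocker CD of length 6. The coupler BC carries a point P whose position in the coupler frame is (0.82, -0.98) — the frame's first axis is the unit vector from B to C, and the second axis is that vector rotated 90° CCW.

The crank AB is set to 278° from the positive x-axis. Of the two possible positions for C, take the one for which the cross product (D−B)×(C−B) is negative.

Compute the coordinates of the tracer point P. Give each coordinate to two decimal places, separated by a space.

0.87 -4.16

A=(0,0), D=(9.00,0)
B = A + 3.00·(cos278°, sin278°) = (0.4175, -2.9708)
|BD| = 9.0821
circle(B,5.00) ∩ circle(D,6.00): a=3.9355, h=3.0842
  candidates: C₊=(3.1276,1.2310) cross=28.011; C₋=(5.1453,-4.5980) cross=-28.011
  mode - wants cross < 0 → take C=(5.1453,-4.5980) (cross=-28.011)
ex = (C−B)/|BC| = (0.9456,-0.3254); ey = (0.3254,0.9456)
P = B + 0.82·ex + -0.98·ey = (0.8740,-4.1643)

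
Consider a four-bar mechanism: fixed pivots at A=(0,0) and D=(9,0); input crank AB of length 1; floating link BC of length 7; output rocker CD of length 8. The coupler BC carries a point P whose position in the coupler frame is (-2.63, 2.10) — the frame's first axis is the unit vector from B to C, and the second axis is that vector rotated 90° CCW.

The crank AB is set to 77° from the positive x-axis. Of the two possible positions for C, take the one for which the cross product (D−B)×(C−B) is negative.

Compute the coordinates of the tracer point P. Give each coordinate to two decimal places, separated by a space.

1.06 4.24

A=(0,0), D=(9.00,0)
B = A + 1.00·(cos77°, sin77°) = (0.2250, 0.9744)
|BD| = 8.8290
circle(B,7.00) ∩ circle(D,8.00): a=3.5650, h=6.0242
  candidates: C₊=(4.4330,6.5683) cross=53.187; C₋=(3.1034,-5.4064) cross=-53.187
  mode - wants cross < 0 → take C=(3.1034,-5.4064) (cross=-53.187)
ex = (C−B)/|BC| = (0.4112,-0.9115); ey = (0.9115,0.4112)
P = B + -2.63·ex + 2.10·ey = (1.0577,4.2353)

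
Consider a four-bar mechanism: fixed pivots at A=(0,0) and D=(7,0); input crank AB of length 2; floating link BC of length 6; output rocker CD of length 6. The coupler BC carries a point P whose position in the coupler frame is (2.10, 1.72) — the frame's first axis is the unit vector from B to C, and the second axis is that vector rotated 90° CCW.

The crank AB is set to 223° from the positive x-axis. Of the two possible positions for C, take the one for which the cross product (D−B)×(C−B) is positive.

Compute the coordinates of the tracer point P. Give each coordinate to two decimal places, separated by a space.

-1.60 1.35

A=(0,0), D=(7.00,0)
B = A + 2.00·(cos223°, sin223°) = (-1.4627, -1.3640)
|BD| = 8.5719
circle(B,6.00) ∩ circle(D,6.00): a=4.2860, h=4.1989
  candidates: C₊=(2.1005,3.4634) cross=35.992; C₋=(3.4368,-4.8274) cross=-35.992
  mode + wants cross > 0 → take C=(2.1005,3.4634) (cross=35.992)
ex = (C−B)/|BC| = (0.5939,0.8046); ey = (-0.8046,0.5939)
P = B + 2.10·ex + 1.72·ey = (-1.5994,1.3470)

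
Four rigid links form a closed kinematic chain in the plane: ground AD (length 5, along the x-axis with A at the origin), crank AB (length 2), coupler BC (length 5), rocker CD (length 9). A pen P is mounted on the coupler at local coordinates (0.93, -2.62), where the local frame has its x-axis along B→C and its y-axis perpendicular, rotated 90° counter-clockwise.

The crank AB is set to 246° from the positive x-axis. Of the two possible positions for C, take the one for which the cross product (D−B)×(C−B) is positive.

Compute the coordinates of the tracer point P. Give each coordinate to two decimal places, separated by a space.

A=(0,0), D=(5.00,0)
B = A + 2.00·(cos246°, sin246°) = (-0.8135, -1.8271)
|BD| = 6.0938
circle(B,5.00) ∩ circle(D,9.00): a=-1.5479, h=4.7544
  candidates: C₊=(-3.7156,2.2444) cross=28.972; C₋=(-0.8647,-6.8268) cross=-28.972
  mode + wants cross > 0 → take C=(-3.7156,2.2444) (cross=28.972)
ex = (C−B)/|BC| = (-0.5804,0.8143); ey = (-0.8143,-0.5804)
P = B + 0.93·ex + -2.62·ey = (0.7802,0.4510)

0.78 0.45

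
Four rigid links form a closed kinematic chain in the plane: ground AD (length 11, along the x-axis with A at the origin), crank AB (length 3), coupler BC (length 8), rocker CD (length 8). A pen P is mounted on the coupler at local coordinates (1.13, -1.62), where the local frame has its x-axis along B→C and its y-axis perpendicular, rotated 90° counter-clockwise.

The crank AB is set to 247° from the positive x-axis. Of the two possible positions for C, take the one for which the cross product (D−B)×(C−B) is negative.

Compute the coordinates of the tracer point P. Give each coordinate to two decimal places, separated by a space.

A=(0,0), D=(11.00,0)
B = A + 3.00·(cos247°, sin247°) = (-1.1722, -2.7615)
|BD| = 12.4815
circle(B,8.00) ∩ circle(D,8.00): a=6.2408, h=5.0053
  candidates: C₊=(3.8065,3.5005) cross=62.474; C₋=(6.0213,-6.2620) cross=-62.474
  mode - wants cross < 0 → take C=(6.0213,-6.2620) (cross=-62.474)
ex = (C−B)/|BC| = (0.8992,-0.4376); ey = (0.4376,0.8992)
P = B + 1.13·ex + -1.62·ey = (-0.8650,-4.7126)

-0.86 -4.71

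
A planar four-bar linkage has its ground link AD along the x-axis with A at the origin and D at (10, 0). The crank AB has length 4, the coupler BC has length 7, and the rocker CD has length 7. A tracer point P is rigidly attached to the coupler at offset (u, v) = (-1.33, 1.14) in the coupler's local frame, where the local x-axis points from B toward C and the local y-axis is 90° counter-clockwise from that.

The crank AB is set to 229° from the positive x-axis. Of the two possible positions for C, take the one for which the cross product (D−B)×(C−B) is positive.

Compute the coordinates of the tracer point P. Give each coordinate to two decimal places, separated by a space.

A=(0,0), D=(10.00,0)
B = A + 4.00·(cos229°, sin229°) = (-2.6242, -3.0188)
|BD| = 12.9802
circle(B,7.00) ∩ circle(D,7.00): a=6.4901, h=2.6228
  candidates: C₊=(3.0779,1.0414) cross=34.044; C₋=(4.2979,-4.0603) cross=-34.044
  mode + wants cross > 0 → take C=(3.0779,1.0414) (cross=34.044)
ex = (C−B)/|BC| = (0.8146,0.5800); ey = (-0.5800,0.8146)
P = B + -1.33·ex + 1.14·ey = (-4.3689,-2.8617)

-4.37 -2.86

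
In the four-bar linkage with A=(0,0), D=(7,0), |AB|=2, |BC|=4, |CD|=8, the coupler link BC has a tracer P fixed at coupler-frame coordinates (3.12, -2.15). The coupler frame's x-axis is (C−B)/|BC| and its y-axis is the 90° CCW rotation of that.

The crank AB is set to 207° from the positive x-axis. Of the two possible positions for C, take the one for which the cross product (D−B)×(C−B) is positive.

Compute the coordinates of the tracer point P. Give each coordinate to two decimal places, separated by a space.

A=(0,0), D=(7.00,0)
B = A + 2.00·(cos207°, sin207°) = (-1.7820, -0.9080)
|BD| = 8.8288
circle(B,4.00) ∩ circle(D,8.00): a=1.6960, h=3.6226
  candidates: C₊=(-0.4675,2.8699) cross=31.984; C₋=(0.2776,-4.3370) cross=-31.984
  mode + wants cross > 0 → take C=(-0.4675,2.8699) (cross=31.984)
ex = (C−B)/|BC| = (0.3286,0.9445); ey = (-0.9445,0.3286)
P = B + 3.12·ex + -2.15·ey = (1.2739,1.3322)

1.27 1.33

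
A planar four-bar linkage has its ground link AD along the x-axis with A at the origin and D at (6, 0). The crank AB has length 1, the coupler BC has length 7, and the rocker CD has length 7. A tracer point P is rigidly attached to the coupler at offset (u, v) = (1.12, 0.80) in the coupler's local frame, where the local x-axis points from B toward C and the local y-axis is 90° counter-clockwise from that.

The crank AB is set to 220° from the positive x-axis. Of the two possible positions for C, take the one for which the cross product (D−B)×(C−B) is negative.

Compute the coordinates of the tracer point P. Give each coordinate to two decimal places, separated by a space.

0.53 -1.11

A=(0,0), D=(6.00,0)
B = A + 1.00·(cos220°, sin220°) = (-0.7660, -0.6428)
|BD| = 6.7965
circle(B,7.00) ∩ circle(D,7.00): a=3.3983, h=6.1198
  candidates: C₊=(2.0382,5.7710) cross=41.593; C₋=(3.1958,-6.4138) cross=-41.593
  mode - wants cross < 0 → take C=(3.1958,-6.4138) (cross=-41.593)
ex = (C−B)/|BC| = (0.5660,-0.8244); ey = (0.8244,0.5660)
P = B + 1.12·ex + 0.80·ey = (0.5274,-1.1134)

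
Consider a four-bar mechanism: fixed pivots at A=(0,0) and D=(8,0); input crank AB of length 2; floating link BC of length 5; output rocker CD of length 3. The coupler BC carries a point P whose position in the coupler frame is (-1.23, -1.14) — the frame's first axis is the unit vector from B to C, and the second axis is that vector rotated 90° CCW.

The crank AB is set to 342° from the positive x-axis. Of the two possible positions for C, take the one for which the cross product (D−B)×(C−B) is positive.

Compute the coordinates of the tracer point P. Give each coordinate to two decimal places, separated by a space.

1.54 -2.26

A=(0,0), D=(8.00,0)
B = A + 2.00·(cos342°, sin342°) = (1.9021, -0.6180)
|BD| = 6.1291
circle(B,5.00) ∩ circle(D,3.00): a=4.3698, h=2.4300
  candidates: C₊=(6.0046,2.2402) cross=14.894; C₋=(6.4947,-2.5950) cross=-14.894
  mode + wants cross > 0 → take C=(6.0046,2.2402) (cross=14.894)
ex = (C−B)/|BC| = (0.8205,0.5716); ey = (-0.5716,0.8205)
P = B + -1.23·ex + -1.14·ey = (1.5446,-2.2565)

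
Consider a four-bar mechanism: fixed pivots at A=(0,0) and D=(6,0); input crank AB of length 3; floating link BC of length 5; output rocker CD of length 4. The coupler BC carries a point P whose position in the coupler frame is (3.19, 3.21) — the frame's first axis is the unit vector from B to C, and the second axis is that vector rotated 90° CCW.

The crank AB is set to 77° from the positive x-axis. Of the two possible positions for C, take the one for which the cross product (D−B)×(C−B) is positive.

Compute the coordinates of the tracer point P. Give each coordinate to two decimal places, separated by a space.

3.12 6.73

A=(0,0), D=(6.00,0)
B = A + 3.00·(cos77°, sin77°) = (0.6749, 2.9231)
|BD| = 6.0747
circle(B,5.00) ∩ circle(D,4.00): a=3.7781, h=3.2750
  candidates: C₊=(5.5627,3.9760) cross=19.895; C₋=(2.4109,-1.7658) cross=-19.895
  mode + wants cross > 0 → take C=(5.5627,3.9760) (cross=19.895)
ex = (C−B)/|BC| = (0.9776,0.2106); ey = (-0.2106,0.9776)
P = B + 3.19·ex + 3.21·ey = (3.1173,6.7329)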